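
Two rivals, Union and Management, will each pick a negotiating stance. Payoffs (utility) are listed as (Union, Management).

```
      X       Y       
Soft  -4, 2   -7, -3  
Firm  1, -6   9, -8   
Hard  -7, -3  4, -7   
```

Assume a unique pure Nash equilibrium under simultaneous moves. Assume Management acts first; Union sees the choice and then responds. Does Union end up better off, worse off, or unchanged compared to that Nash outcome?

Solve by backward induction (Management leads).
- X → Union plays Firm (best of -4, 1, -7); Management gets -6.
- Y → Union plays Firm (best of -7, 9, 4); Management gets -8.
Among -6, -8, the best is -6 at X. Subgame-perfect outcome: (Firm, X) with payoffs (1, -6).
Now find the simultaneous Nash equilibrium.
Union's best replies: X→Firm; Y→Firm.
Management's best replies: Soft→X; Firm→X; Hard→X.
Only (Firm, X) has each player best-responding; Nash payoffs (1, -6).
Union earns 1 sequentially versus 1 at the Nash outcome: unchanged.

unchanged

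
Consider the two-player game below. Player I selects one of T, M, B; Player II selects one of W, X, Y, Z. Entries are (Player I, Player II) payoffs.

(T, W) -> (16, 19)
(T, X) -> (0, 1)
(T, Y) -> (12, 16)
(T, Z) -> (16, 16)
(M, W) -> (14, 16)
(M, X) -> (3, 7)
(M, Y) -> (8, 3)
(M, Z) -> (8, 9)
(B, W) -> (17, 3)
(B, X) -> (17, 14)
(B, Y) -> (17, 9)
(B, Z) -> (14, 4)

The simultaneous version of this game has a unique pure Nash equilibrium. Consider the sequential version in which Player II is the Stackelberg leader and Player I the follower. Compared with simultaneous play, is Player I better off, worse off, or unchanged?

Backward induction with Player II moving first.
- W: Player I compares 16, 14, 17 and picks B; Player II would get 3.
- X: Player I compares 0, 3, 17 and picks B; Player II would get 14.
- Y: Player I compares 12, 8, 17 and picks B; Player II would get 9.
- Z: Player I compares 16, 8, 14 and picks T; Player II would get 16.
Among 3, 14, 9, 16, the best is 16 at Z. Subgame-perfect outcome: (T, Z) with payoffs (16, 16).
For the simultaneous game, intersect best replies.
Player I's best replies: W→B; X→B; Y→B; Z→T.
Player II's best replies: T→W; M→W; B→X.
The unique mutual best reply is (B, X), giving (17, 14).
Player I earns 16 sequentially versus 17 at the Nash outcome: worse off.

worse off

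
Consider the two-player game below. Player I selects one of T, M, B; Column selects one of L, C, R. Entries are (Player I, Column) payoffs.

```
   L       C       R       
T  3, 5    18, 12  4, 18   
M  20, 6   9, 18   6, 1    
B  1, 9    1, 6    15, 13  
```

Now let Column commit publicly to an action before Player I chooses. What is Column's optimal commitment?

Backward induction with Column moving first.
- L → Player I plays M (best of 3, 20, 1); Column gets 6.
- C → Player I plays T (best of 18, 9, 1); Column gets 12.
- R → Player I plays B (best of 4, 6, 15); Column gets 13.
Maximizing over 6, 12, 13, Column chooses R. Subgame-perfect outcome: (B, R) with payoffs (15, 13).

R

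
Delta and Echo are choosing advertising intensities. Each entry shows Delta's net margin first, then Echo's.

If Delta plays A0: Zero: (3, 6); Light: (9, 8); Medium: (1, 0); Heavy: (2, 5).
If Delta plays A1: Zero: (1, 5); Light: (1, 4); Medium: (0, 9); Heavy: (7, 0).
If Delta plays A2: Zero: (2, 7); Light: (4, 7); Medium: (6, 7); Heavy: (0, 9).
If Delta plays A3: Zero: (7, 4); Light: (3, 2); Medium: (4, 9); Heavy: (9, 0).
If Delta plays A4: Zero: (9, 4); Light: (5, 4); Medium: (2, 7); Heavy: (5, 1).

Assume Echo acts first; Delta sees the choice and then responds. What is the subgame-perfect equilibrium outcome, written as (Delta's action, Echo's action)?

Solve by backward induction (Echo leads).
- Zero: Delta compares 3, 1, 2, 7, 9 and picks A4; Echo would get 4.
- Light: Delta compares 9, 1, 4, 3, 5 and picks A0; Echo would get 8.
- Medium: Delta compares 1, 0, 6, 4, 2 and picks A2; Echo would get 7.
- Heavy: Delta compares 2, 7, 0, 9, 5 and picks A3; Echo would get 0.
Echo's induced payoffs are 4, 8, 7, 0, so Echo commits to Light. Subgame-perfect outcome: (A0, Light) with payoffs (9, 8).

(A0, Light)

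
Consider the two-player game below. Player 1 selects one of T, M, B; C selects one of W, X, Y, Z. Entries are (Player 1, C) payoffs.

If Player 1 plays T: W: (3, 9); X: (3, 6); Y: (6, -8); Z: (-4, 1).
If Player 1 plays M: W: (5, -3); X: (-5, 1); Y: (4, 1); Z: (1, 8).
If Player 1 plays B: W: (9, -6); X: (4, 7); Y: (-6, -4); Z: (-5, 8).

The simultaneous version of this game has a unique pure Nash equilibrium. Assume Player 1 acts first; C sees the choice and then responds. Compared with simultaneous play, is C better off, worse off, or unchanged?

Solve by backward induction (Player 1 leads).
- T: C compares 9, 6, -8, 1 and picks W; Player 1 would get 3.
- M: C compares -3, 1, 1, 8 and picks Z; Player 1 would get 1.
- B: C compares -6, 7, -4, 8 and picks Z; Player 1 would get -5.
Player 1's induced payoffs are 3, 1, -5, so Player 1 commits to T. Subgame-perfect outcome: (T, W) with payoffs (3, 9).
For the simultaneous game, intersect best replies.
Player 1's best replies: W→B; X→B; Y→T; Z→M.
C's best replies: T→W; M→Z; B→Z.
Only (M, Z) has each player best-responding; Nash payoffs (1, 8).
C earns 9 sequentially versus 8 at the Nash outcome: better off.

better off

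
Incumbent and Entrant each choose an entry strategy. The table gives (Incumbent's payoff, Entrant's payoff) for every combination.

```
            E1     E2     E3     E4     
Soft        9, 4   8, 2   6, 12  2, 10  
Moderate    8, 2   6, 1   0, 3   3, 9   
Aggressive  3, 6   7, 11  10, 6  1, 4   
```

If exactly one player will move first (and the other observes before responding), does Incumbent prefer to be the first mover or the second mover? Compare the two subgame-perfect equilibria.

first

If Incumbent leads: Entrant's best replies are Soft→E3, Moderate→E4, Aggressive→E2; Incumbent's induced payoffs 6, 3, 7; outcome (Aggressive, E2), payoffs (7, 11).
If Entrant leads: Incumbent's best replies are E1→Soft, E2→Soft, E3→Aggressive, E4→Moderate; Entrant's induced payoffs 4, 2, 6, 9; outcome (Moderate, E4), payoffs (3, 9).
Incumbent gets 7 moving first and 3 moving second, so Incumbent prefers to move first.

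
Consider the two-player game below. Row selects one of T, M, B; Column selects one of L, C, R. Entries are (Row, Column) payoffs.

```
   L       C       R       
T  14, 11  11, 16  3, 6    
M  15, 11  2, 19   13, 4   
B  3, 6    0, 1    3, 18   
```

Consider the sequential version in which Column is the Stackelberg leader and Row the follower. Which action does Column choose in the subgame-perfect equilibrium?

C

Row best-responds to each possible Column move:
- L: BR = M, leader payoff 11.
- C: BR = T, leader payoff 16.
- R: BR = M, leader payoff 4.
Among 11, 16, 4, the best is 16 at C. Subgame-perfect outcome: (T, C) with payoffs (11, 16).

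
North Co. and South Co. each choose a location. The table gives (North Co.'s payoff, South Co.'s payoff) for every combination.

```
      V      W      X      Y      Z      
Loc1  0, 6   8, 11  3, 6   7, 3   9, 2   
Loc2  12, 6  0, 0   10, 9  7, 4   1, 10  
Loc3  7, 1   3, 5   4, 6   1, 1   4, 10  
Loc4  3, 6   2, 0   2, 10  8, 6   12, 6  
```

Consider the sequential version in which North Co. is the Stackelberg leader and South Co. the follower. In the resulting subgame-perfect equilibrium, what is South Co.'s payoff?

South Co. best-responds to each possible North Co. move:
- Loc1: South Co. compares 6, 11, 6, 3, 2 and picks W; North Co. would get 8.
- Loc2: South Co. compares 6, 0, 9, 4, 10 and picks Z; North Co. would get 1.
- Loc3: South Co. compares 1, 5, 6, 1, 10 and picks Z; North Co. would get 4.
- Loc4: South Co. compares 6, 0, 10, 6, 6 and picks X; North Co. would get 2.
Maximizing over 8, 1, 4, 2, North Co. chooses Loc1. Subgame-perfect outcome: (Loc1, W) with payoffs (8, 11).

11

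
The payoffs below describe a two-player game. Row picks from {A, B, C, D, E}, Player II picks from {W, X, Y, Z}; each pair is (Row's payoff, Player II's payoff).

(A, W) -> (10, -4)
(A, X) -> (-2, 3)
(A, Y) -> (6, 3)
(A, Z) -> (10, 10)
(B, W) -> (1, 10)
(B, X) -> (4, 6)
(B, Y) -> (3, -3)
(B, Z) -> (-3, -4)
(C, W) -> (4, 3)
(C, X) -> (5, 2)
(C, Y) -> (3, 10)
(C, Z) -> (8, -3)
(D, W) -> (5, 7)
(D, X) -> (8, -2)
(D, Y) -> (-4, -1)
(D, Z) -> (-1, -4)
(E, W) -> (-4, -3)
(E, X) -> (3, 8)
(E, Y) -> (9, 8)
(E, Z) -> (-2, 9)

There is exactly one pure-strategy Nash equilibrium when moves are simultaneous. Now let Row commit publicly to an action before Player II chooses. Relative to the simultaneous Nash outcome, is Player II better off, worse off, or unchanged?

unchanged

Work backward from Player II's decision.
- A: BR = Z, leader payoff 10.
- B: BR = W, leader payoff 1.
- C: BR = Y, leader payoff 3.
- D: BR = W, leader payoff 5.
- E: BR = Z, leader payoff -2.
Row's induced payoffs are 10, 1, 3, 5, -2, so Row commits to A. Subgame-perfect outcome: (A, Z) with payoffs (10, 10).
Now find the simultaneous Nash equilibrium.
Row's best replies: W→A; X→D; Y→E; Z→A.
Player II's best replies: A→Z; B→W; C→Y; D→W; E→Z.
Only (A, Z) has each player best-responding; Nash payoffs (10, 10).
Player II earns 10 sequentially versus 10 at the Nash outcome: unchanged.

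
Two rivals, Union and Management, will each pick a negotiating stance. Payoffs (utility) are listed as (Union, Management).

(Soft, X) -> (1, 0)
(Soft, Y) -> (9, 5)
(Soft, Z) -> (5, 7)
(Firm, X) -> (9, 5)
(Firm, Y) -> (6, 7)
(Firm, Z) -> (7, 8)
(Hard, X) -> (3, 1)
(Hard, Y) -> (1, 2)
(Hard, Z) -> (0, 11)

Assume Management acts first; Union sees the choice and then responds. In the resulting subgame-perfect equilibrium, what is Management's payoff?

Union best-responds to each possible Management move:
- X: Union compares 1, 9, 3 and picks Firm; Management would get 5.
- Y: Union compares 9, 6, 1 and picks Soft; Management would get 5.
- Z: Union compares 5, 7, 0 and picks Firm; Management would get 8.
Among 5, 5, 8, the best is 8 at Z. Subgame-perfect outcome: (Firm, Z) with payoffs (7, 8).

8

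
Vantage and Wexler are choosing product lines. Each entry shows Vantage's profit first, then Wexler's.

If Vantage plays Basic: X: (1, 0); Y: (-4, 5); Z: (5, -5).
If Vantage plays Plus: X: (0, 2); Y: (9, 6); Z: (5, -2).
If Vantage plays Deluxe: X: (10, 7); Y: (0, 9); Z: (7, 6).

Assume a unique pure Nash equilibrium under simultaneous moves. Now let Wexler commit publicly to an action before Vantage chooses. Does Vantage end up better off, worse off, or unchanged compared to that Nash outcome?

better off

Backward induction with Wexler moving first.
- X: BR = Deluxe, leader payoff 7.
- Y: BR = Plus, leader payoff 6.
- Z: BR = Deluxe, leader payoff 6.
Among 7, 6, 6, the best is 7 at X. Subgame-perfect outcome: (Deluxe, X) with payoffs (10, 7).
Under simultaneous play:
Vantage's best replies: X→Deluxe; Y→Plus; Z→Deluxe.
Wexler's best replies: Basic→Y; Plus→Y; Deluxe→Y.
Only (Plus, Y) has each player best-responding; Nash payoffs (9, 6).
Vantage earns 10 sequentially versus 9 at the Nash outcome: better off.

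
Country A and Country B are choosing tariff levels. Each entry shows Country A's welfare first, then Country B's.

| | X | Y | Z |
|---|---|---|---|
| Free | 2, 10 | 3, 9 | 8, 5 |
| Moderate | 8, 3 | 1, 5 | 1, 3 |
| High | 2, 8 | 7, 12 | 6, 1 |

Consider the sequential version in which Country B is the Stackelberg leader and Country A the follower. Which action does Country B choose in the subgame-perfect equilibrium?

Solve by backward induction (Country B leads).
- X: Country A compares 2, 8, 2 and picks Moderate; Country B would get 3.
- Y: Country A compares 3, 1, 7 and picks High; Country B would get 12.
- Z: Country A compares 8, 1, 6 and picks Free; Country B would get 5.
Among 3, 12, 5, the best is 12 at Y. Subgame-perfect outcome: (High, Y) with payoffs (7, 12).

Y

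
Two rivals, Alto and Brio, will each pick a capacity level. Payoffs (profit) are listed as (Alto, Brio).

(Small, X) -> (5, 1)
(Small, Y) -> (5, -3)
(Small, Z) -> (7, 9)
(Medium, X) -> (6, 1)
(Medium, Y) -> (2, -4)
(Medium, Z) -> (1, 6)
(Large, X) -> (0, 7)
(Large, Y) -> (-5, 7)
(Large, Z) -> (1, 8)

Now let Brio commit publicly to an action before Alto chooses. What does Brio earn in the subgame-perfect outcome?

9

Backward induction with Brio moving first.
- X → Alto plays Medium (best of 5, 6, 0); Brio gets 1.
- Y → Alto plays Small (best of 5, 2, -5); Brio gets -3.
- Z → Alto plays Small (best of 7, 1, 1); Brio gets 9.
Among 1, -3, 9, the best is 9 at Z. Subgame-perfect outcome: (Small, Z) with payoffs (7, 9).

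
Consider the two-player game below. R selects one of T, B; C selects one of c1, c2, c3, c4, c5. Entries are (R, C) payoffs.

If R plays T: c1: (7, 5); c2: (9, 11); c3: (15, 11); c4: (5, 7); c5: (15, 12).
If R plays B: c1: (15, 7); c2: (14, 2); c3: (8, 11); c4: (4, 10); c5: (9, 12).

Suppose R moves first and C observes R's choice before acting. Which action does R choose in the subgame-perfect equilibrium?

T

Work backward from C's decision.
- T → C plays c5 (best of 5, 11, 11, 7, 12); R gets 15.
- B → C plays c5 (best of 7, 2, 11, 10, 12); R gets 9.
Maximizing over 15, 9, R chooses T. Subgame-perfect outcome: (T, c5) with payoffs (15, 12).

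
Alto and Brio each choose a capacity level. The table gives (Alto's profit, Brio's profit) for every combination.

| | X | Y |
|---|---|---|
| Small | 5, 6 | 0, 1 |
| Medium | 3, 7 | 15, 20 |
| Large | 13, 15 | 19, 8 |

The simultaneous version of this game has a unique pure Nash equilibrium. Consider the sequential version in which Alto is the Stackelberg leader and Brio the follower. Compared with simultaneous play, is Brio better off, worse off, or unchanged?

Brio best-responds to each possible Alto move:
- Small: BR = X, leader payoff 5.
- Medium: BR = Y, leader payoff 15.
- Large: BR = X, leader payoff 13.
Maximizing over 5, 15, 13, Alto chooses Medium. Subgame-perfect outcome: (Medium, Y) with payoffs (15, 20).
For the simultaneous game, intersect best replies.
Alto's best replies: X→Large; Y→Large.
Brio's best replies: Small→X; Medium→Y; Large→X.
The unique mutual best reply is (Large, X), giving (13, 15).
Brio earns 20 sequentially versus 15 at the Nash outcome: better off.

better off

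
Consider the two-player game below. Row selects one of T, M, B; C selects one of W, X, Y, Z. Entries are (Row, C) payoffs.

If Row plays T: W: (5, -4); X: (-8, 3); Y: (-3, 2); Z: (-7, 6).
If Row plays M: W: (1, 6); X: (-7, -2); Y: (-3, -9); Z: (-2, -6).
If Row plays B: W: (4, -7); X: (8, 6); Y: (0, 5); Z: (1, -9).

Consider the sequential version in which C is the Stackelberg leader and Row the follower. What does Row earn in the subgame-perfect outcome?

8

Work backward from Row's decision.
- W: BR = T, leader payoff -4.
- X: BR = B, leader payoff 6.
- Y: BR = B, leader payoff 5.
- Z: BR = B, leader payoff -9.
C's induced payoffs are -4, 6, 5, -9, so C commits to X. Subgame-perfect outcome: (B, X) with payoffs (8, 6).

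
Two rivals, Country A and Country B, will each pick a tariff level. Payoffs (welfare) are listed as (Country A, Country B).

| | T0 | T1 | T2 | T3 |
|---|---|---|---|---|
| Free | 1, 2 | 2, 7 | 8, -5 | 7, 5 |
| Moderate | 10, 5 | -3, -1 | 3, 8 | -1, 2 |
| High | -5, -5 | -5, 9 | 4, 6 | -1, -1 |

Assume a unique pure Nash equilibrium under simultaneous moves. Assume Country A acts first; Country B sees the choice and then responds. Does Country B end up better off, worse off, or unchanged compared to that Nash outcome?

Backward induction with Country A moving first.
- Free: BR = T1, leader payoff 2.
- Moderate: BR = T2, leader payoff 3.
- High: BR = T1, leader payoff -5.
Among 2, 3, -5, the best is 3 at Moderate. Subgame-perfect outcome: (Moderate, T2) with payoffs (3, 8).
For the simultaneous game, intersect best replies.
Country A's best replies: T0→Moderate; T1→Free; T2→Free; T3→Free.
Country B's best replies: Free→T1; Moderate→T2; High→T1.
Only (Free, T1) has each player best-responding; Nash payoffs (2, 7).
Country B earns 8 sequentially versus 7 at the Nash outcome: better off.

better off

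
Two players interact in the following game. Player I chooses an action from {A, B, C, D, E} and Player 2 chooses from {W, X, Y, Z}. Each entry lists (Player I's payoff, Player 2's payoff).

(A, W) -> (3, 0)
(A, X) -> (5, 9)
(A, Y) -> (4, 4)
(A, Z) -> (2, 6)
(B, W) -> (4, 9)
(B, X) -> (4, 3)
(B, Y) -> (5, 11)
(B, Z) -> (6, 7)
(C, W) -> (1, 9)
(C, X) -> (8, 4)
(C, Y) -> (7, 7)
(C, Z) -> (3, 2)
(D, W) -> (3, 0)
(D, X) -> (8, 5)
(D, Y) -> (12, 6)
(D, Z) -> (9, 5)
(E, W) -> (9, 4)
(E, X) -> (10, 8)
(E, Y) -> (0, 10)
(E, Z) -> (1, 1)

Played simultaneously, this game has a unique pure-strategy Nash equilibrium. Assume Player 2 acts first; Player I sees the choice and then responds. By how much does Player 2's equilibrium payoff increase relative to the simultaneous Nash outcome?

Player I best-responds to each possible Player 2 move:
- W: BR = E, leader payoff 4.
- X: BR = E, leader payoff 8.
- Y: BR = D, leader payoff 6.
- Z: BR = D, leader payoff 5.
Among 4, 8, 6, 5, the best is 8 at X. Subgame-perfect outcome: (E, X) with payoffs (10, 8).
Under simultaneous play:
Player I's best replies: W→E; X→E; Y→D; Z→D.
Player 2's best replies: A→X; B→Y; C→W; D→Y; E→Y.
The unique mutual best reply is (D, Y), giving (12, 6).
Player 2's commitment gain: 8 − 6 = 2.

2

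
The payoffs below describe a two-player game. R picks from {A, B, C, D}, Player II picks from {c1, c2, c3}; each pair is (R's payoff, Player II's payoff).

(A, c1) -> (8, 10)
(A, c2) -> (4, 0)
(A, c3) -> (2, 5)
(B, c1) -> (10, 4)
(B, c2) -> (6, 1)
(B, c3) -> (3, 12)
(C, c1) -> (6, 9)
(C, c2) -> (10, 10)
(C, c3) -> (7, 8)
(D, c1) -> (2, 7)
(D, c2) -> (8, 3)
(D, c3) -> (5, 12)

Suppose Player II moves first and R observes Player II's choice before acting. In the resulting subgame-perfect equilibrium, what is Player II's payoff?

10

R best-responds to each possible Player II move:
- c1: R compares 8, 10, 6, 2 and picks B; Player II would get 4.
- c2: R compares 4, 6, 10, 8 and picks C; Player II would get 10.
- c3: R compares 2, 3, 7, 5 and picks C; Player II would get 8.
Among 4, 10, 8, the best is 10 at c2. Subgame-perfect outcome: (C, c2) with payoffs (10, 10).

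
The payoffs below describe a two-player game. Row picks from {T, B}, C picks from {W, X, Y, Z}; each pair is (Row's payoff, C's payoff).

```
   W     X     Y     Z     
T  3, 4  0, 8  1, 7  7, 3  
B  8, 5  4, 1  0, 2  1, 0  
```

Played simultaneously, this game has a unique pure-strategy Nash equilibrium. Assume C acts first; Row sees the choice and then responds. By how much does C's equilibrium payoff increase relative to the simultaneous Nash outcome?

2

Solve by backward induction (C leads).
- W: BR = B, leader payoff 5.
- X: BR = B, leader payoff 1.
- Y: BR = T, leader payoff 7.
- Z: BR = T, leader payoff 3.
C's induced payoffs are 5, 1, 7, 3, so C commits to Y. Subgame-perfect outcome: (T, Y) with payoffs (1, 7).
For the simultaneous game, intersect best replies.
Row's best replies: W→B; X→B; Y→T; Z→T.
C's best replies: T→X; B→W.
Only (B, W) has each player best-responding; Nash payoffs (8, 5).
C's commitment gain: 7 − 5 = 2.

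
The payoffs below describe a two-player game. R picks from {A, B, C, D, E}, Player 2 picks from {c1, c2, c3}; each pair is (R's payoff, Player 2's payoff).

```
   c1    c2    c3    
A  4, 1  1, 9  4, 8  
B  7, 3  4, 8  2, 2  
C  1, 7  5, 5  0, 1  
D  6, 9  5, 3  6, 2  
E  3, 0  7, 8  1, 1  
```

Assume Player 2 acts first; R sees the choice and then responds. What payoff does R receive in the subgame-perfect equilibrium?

7

R best-responds to each possible Player 2 move:
- c1: R compares 4, 7, 1, 6, 3 and picks B; Player 2 would get 3.
- c2: R compares 1, 4, 5, 5, 7 and picks E; Player 2 would get 8.
- c3: R compares 4, 2, 0, 6, 1 and picks D; Player 2 would get 2.
Among 3, 8, 2, the best is 8 at c2. Subgame-perfect outcome: (E, c2) with payoffs (7, 8).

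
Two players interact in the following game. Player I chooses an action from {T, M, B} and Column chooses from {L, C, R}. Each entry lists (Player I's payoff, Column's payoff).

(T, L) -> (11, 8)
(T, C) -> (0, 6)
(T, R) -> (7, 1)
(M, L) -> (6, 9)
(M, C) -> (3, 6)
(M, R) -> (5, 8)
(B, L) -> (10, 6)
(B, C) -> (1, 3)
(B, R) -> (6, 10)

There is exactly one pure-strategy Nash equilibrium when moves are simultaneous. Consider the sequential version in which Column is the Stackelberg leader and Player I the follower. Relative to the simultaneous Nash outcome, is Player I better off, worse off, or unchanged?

unchanged

Solve by backward induction (Column leads).
- L → Player I plays T (best of 11, 6, 10); Column gets 8.
- C → Player I plays M (best of 0, 3, 1); Column gets 6.
- R → Player I plays T (best of 7, 5, 6); Column gets 1.
Maximizing over 8, 6, 1, Column chooses L. Subgame-perfect outcome: (T, L) with payoffs (11, 8).
Now find the simultaneous Nash equilibrium.
Player I's best replies: L→T; C→M; R→T.
Column's best replies: T→L; M→L; B→R.
The unique mutual best reply is (T, L), giving (11, 8).
Player I earns 11 sequentially versus 11 at the Nash outcome: unchanged.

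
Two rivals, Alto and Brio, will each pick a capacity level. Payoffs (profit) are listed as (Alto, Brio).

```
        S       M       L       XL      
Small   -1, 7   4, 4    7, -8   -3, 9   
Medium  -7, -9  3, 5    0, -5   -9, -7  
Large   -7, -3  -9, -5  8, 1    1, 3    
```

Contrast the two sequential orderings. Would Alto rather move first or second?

If Alto leads: Brio's best replies are Small→XL, Medium→M, Large→XL; Alto's induced payoffs -3, 3, 1; outcome (Medium, M), payoffs (3, 5).
If Brio leads: Alto's best replies are S→Small, M→Small, L→Large, XL→Large; Brio's induced payoffs 7, 4, 1, 3; outcome (Small, S), payoffs (-1, 7).
Alto gets 3 moving first and -1 moving second, so Alto prefers to move first.

first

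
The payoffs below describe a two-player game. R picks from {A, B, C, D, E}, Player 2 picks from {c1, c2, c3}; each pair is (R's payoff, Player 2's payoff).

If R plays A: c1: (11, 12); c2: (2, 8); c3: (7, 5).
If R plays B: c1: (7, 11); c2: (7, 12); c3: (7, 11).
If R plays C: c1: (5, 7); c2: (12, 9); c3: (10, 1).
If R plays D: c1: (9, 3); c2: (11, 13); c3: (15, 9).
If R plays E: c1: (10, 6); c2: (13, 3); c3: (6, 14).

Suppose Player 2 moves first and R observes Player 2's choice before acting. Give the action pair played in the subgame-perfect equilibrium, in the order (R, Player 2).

(A, c1)

Solve by backward induction (Player 2 leads).
- c1 → R plays A (best of 11, 7, 5, 9, 10); Player 2 gets 12.
- c2 → R plays E (best of 2, 7, 12, 11, 13); Player 2 gets 3.
- c3 → R plays D (best of 7, 7, 10, 15, 6); Player 2 gets 9.
Maximizing over 12, 3, 9, Player 2 chooses c1. Subgame-perfect outcome: (A, c1) with payoffs (11, 12).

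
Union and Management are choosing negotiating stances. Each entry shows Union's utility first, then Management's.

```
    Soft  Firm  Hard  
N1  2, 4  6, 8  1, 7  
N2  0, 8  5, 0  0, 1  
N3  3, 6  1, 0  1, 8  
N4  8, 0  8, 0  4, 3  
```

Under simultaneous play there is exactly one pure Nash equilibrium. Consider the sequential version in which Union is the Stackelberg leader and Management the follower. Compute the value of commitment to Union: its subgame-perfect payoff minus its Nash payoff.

Work backward from Management's decision.
- N1 → Management plays Firm (best of 4, 8, 7); Union gets 6.
- N2 → Management plays Soft (best of 8, 0, 1); Union gets 0.
- N3 → Management plays Hard (best of 6, 0, 8); Union gets 1.
- N4 → Management plays Hard (best of 0, 0, 3); Union gets 4.
Among 6, 0, 1, 4, the best is 6 at N1. Subgame-perfect outcome: (N1, Firm) with payoffs (6, 8).
Under simultaneous play:
Union's best replies: Soft→N4; Firm→N4; Hard→N4.
Management's best replies: N1→Firm; N2→Soft; N3→Hard; N4→Hard.
Only (N4, Hard) has each player best-responding; Nash payoffs (4, 3).
Union's commitment gain: 6 − 4 = 2.

2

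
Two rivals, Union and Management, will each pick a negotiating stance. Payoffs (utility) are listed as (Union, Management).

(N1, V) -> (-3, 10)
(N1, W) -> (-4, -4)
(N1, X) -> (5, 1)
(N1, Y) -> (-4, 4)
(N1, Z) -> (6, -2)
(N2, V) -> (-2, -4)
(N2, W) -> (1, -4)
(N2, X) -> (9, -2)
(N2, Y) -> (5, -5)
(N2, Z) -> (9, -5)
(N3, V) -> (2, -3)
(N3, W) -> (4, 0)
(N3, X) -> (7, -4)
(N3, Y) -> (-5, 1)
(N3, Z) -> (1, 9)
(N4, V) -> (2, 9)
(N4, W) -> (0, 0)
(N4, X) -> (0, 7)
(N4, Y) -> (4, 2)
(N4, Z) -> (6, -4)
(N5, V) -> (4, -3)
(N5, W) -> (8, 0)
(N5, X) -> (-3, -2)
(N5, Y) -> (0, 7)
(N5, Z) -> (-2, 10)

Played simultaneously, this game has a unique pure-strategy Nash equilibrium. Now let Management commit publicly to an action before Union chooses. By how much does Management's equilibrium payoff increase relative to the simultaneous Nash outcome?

2

Backward induction with Management moving first.
- V: Union compares -3, -2, 2, 2, 4 and picks N5; Management would get -3.
- W: Union compares -4, 1, 4, 0, 8 and picks N5; Management would get 0.
- X: Union compares 5, 9, 7, 0, -3 and picks N2; Management would get -2.
- Y: Union compares -4, 5, -5, 4, 0 and picks N2; Management would get -5.
- Z: Union compares 6, 9, 1, 6, -2 and picks N2; Management would get -5.
Management's induced payoffs are -3, 0, -2, -5, -5, so Management commits to W. Subgame-perfect outcome: (N5, W) with payoffs (8, 0).
Now find the simultaneous Nash equilibrium.
Union's best replies: V→N5; W→N5; X→N2; Y→N2; Z→N2.
Management's best replies: N1→V; N2→X; N3→Z; N4→V; N5→Z.
The unique mutual best reply is (N2, X), giving (9, -2).
Management's commitment gain: 0 − -2 = 2.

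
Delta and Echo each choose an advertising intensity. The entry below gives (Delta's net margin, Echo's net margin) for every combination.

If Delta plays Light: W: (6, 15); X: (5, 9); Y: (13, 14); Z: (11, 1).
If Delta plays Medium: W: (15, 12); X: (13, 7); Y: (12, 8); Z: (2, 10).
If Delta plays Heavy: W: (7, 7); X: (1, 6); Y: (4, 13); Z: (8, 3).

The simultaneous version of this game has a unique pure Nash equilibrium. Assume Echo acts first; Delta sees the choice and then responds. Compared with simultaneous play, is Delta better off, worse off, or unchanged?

Backward induction with Echo moving first.
- W: Delta compares 6, 15, 7 and picks Medium; Echo would get 12.
- X: Delta compares 5, 13, 1 and picks Medium; Echo would get 7.
- Y: Delta compares 13, 12, 4 and picks Light; Echo would get 14.
- Z: Delta compares 11, 2, 8 and picks Light; Echo would get 1.
Maximizing over 12, 7, 14, 1, Echo chooses Y. Subgame-perfect outcome: (Light, Y) with payoffs (13, 14).
Now find the simultaneous Nash equilibrium.
Delta's best replies: W→Medium; X→Medium; Y→Light; Z→Light.
Echo's best replies: Light→W; Medium→W; Heavy→Y.
The unique mutual best reply is (Medium, W), giving (15, 12).
Delta earns 13 sequentially versus 15 at the Nash outcome: worse off.

worse off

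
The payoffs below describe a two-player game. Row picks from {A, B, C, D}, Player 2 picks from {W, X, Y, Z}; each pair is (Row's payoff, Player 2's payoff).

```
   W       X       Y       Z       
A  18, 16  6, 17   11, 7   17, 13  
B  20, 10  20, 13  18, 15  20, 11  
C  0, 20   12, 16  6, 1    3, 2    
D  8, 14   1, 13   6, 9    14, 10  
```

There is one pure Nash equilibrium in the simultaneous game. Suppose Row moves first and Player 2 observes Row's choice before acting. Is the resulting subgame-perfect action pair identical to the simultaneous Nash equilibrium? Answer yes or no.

yes

Work backward from Player 2's decision.
- A: BR = X, leader payoff 6.
- B: BR = Y, leader payoff 18.
- C: BR = W, leader payoff 0.
- D: BR = W, leader payoff 8.
Among 6, 18, 0, 8, the best is 18 at B. Subgame-perfect outcome: (B, Y) with payoffs (18, 15).
For the simultaneous game, intersect best replies.
Row's best replies: W→B; X→B; Y→B; Z→B.
Player 2's best replies: A→X; B→Y; C→W; D→W.
Only (B, Y) has each player best-responding; Nash payoffs (18, 15).
Sequential outcome (B, Y) coincides with the Nash profile (B, Y).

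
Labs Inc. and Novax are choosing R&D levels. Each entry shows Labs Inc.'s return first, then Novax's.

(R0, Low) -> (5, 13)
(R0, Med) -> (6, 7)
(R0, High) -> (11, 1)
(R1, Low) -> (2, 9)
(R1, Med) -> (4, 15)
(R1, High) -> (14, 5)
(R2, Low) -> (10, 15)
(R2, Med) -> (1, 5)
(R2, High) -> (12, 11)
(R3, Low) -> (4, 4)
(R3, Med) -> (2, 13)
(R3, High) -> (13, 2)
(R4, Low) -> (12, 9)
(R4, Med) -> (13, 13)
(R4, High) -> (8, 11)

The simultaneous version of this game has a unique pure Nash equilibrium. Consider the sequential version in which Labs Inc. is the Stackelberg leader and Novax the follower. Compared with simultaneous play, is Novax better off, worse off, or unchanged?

Work backward from Novax's decision.
- R0: Novax compares 13, 7, 1 and picks Low; Labs Inc. would get 5.
- R1: Novax compares 9, 15, 5 and picks Med; Labs Inc. would get 4.
- R2: Novax compares 15, 5, 11 and picks Low; Labs Inc. would get 10.
- R3: Novax compares 4, 13, 2 and picks Med; Labs Inc. would get 2.
- R4: Novax compares 9, 13, 11 and picks Med; Labs Inc. would get 13.
Among 5, 4, 10, 2, 13, the best is 13 at R4. Subgame-perfect outcome: (R4, Med) with payoffs (13, 13).
Under simultaneous play:
Labs Inc.'s best replies: Low→R4; Med→R4; High→R1.
Novax's best replies: R0→Low; R1→Med; R2→Low; R3→Med; R4→Med.
Only (R4, Med) has each player best-responding; Nash payoffs (13, 13).
Novax earns 13 sequentially versus 13 at the Nash outcome: unchanged.

unchanged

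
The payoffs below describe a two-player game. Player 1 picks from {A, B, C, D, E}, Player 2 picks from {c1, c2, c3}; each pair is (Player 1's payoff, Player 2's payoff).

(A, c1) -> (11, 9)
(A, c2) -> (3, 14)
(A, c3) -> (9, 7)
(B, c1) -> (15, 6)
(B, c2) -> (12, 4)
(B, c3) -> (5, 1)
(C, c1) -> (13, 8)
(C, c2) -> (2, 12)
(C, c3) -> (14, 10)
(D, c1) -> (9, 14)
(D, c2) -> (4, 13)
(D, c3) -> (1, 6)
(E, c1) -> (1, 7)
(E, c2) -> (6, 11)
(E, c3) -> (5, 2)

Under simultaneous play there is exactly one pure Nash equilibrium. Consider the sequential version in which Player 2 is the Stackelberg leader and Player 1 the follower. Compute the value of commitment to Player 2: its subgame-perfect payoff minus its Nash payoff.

Player 1 best-responds to each possible Player 2 move:
- c1 → Player 1 plays B (best of 11, 15, 13, 9, 1); Player 2 gets 6.
- c2 → Player 1 plays B (best of 3, 12, 2, 4, 6); Player 2 gets 4.
- c3 → Player 1 plays C (best of 9, 5, 14, 1, 5); Player 2 gets 10.
Player 2's induced payoffs are 6, 4, 10, so Player 2 commits to c3. Subgame-perfect outcome: (C, c3) with payoffs (14, 10).
For the simultaneous game, intersect best replies.
Player 1's best replies: c1→B; c2→B; c3→C.
Player 2's best replies: A→c2; B→c1; C→c2; D→c1; E→c2.
Only (B, c1) has each player best-responding; Nash payoffs (15, 6).
Player 2's commitment gain: 10 − 6 = 4.

4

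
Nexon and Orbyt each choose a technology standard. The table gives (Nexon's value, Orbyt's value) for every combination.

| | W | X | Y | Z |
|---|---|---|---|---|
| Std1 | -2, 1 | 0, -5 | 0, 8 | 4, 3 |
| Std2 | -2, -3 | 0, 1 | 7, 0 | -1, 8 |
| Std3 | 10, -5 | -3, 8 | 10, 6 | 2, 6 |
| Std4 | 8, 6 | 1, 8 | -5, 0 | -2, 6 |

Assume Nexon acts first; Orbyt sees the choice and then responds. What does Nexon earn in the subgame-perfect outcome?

Solve by backward induction (Nexon leads).
- Std1 → Orbyt plays Y (best of 1, -5, 8, 3); Nexon gets 0.
- Std2 → Orbyt plays Z (best of -3, 1, 0, 8); Nexon gets -1.
- Std3 → Orbyt plays X (best of -5, 8, 6, 6); Nexon gets -3.
- Std4 → Orbyt plays X (best of 6, 8, 0, 6); Nexon gets 1.
Maximizing over 0, -1, -3, 1, Nexon chooses Std4. Subgame-perfect outcome: (Std4, X) with payoffs (1, 8).

1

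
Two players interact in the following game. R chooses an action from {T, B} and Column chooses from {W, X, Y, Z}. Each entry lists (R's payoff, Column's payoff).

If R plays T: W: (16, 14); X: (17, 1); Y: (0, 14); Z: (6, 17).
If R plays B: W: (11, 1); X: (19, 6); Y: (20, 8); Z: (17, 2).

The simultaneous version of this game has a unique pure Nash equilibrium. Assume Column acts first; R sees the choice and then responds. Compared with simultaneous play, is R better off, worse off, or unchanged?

Backward induction with Column moving first.
- W → R plays T (best of 16, 11); Column gets 14.
- X → R plays B (best of 17, 19); Column gets 6.
- Y → R plays B (best of 0, 20); Column gets 8.
- Z → R plays B (best of 6, 17); Column gets 2.
Among 14, 6, 8, 2, the best is 14 at W. Subgame-perfect outcome: (T, W) with payoffs (16, 14).
Under simultaneous play:
R's best replies: W→T; X→B; Y→B; Z→B.
Column's best replies: T→Z; B→Y.
The unique mutual best reply is (B, Y), giving (20, 8).
R earns 16 sequentially versus 20 at the Nash outcome: worse off.

worse off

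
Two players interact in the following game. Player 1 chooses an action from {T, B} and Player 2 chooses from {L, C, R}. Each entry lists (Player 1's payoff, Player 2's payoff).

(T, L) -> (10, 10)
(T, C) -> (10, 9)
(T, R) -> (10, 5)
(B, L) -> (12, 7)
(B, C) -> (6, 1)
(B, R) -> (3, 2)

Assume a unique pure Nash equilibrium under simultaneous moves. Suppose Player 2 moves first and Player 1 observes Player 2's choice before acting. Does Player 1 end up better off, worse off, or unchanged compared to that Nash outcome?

worse off

Solve by backward induction (Player 2 leads).
- L → Player 1 plays B (best of 10, 12); Player 2 gets 7.
- C → Player 1 plays T (best of 10, 6); Player 2 gets 9.
- R → Player 1 plays T (best of 10, 3); Player 2 gets 5.
Player 2's induced payoffs are 7, 9, 5, so Player 2 commits to C. Subgame-perfect outcome: (T, C) with payoffs (10, 9).
For the simultaneous game, intersect best replies.
Player 1's best replies: L→B; C→T; R→T.
Player 2's best replies: T→L; B→L.
The unique mutual best reply is (B, L), giving (12, 7).
Player 1 earns 10 sequentially versus 12 at the Nash outcome: worse off.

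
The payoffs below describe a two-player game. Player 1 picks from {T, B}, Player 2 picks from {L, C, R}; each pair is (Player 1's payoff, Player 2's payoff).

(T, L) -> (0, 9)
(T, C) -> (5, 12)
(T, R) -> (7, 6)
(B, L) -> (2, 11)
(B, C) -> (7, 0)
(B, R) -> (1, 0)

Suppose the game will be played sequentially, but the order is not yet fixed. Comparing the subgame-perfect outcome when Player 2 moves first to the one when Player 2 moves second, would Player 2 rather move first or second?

second

If Player 1 leads: Player 2's best replies are T→C, B→L; Player 1's induced payoffs 5, 2; outcome (T, C), payoffs (5, 12).
If Player 2 leads: Player 1's best replies are L→B, C→B, R→T; Player 2's induced payoffs 11, 0, 6; outcome (B, L), payoffs (2, 11).
Player 2 gets 11 moving first and 12 moving second, so Player 2 prefers to move second.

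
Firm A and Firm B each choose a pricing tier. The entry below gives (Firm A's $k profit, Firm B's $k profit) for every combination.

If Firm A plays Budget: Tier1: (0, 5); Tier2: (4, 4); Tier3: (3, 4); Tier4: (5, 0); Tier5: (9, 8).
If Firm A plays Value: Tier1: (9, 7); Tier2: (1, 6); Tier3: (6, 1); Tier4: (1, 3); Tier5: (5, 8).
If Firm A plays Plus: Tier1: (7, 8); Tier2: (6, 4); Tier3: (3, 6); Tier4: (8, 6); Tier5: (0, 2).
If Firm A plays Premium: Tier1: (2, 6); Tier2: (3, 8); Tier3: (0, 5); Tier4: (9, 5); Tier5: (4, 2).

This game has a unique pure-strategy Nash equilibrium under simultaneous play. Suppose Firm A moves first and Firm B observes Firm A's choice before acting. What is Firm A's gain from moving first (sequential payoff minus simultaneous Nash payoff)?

Firm B best-responds to each possible Firm A move:
- Budget → Firm B plays Tier5 (best of 5, 4, 4, 0, 8); Firm A gets 9.
- Value → Firm B plays Tier5 (best of 7, 6, 1, 3, 8); Firm A gets 5.
- Plus → Firm B plays Tier1 (best of 8, 4, 6, 6, 2); Firm A gets 7.
- Premium → Firm B plays Tier2 (best of 6, 8, 5, 5, 2); Firm A gets 3.
Firm A's induced payoffs are 9, 5, 7, 3, so Firm A commits to Budget. Subgame-perfect outcome: (Budget, Tier5) with payoffs (9, 8).
Under simultaneous play:
Firm A's best replies: Tier1→Value; Tier2→Plus; Tier3→Value; Tier4→Premium; Tier5→Budget.
Firm B's best replies: Budget→Tier5; Value→Tier5; Plus→Tier1; Premium→Tier2.
The unique mutual best reply is (Budget, Tier5), giving (9, 8).
Firm A's commitment gain: 9 − 9 = 0.

0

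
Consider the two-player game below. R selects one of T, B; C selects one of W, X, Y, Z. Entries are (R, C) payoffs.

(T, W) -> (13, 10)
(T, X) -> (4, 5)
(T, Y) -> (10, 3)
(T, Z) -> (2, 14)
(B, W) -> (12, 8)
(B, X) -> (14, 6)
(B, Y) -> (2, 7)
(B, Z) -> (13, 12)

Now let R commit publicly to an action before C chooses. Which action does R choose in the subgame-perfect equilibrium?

Solve by backward induction (R leads).
- T: BR = Z, leader payoff 2.
- B: BR = Z, leader payoff 13.
R's induced payoffs are 2, 13, so R commits to B. Subgame-perfect outcome: (B, Z) with payoffs (13, 12).

B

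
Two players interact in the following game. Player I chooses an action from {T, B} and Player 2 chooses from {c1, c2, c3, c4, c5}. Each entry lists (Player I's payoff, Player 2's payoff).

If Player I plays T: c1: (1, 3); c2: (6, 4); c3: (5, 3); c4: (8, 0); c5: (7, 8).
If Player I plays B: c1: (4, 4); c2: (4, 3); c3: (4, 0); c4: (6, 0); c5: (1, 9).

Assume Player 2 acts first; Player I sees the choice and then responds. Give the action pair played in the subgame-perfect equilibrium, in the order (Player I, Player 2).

Player I best-responds to each possible Player 2 move:
- c1 → Player I plays B (best of 1, 4); Player 2 gets 4.
- c2 → Player I plays T (best of 6, 4); Player 2 gets 4.
- c3 → Player I plays T (best of 5, 4); Player 2 gets 3.
- c4 → Player I plays T (best of 8, 6); Player 2 gets 0.
- c5 → Player I plays T (best of 7, 1); Player 2 gets 8.
Among 4, 4, 3, 0, 8, the best is 8 at c5. Subgame-perfect outcome: (T, c5) with payoffs (7, 8).

(T, c5)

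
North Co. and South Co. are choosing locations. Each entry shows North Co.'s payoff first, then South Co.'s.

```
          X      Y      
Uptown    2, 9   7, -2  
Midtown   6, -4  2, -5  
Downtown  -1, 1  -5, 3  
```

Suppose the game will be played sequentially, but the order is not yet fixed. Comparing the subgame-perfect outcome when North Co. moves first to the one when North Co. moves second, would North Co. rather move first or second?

second

If North Co. leads: South Co.'s best replies are Uptown→X, Midtown→X, Downtown→Y; North Co.'s induced payoffs 2, 6, -5; outcome (Midtown, X), payoffs (6, -4).
If South Co. leads: North Co.'s best replies are X→Midtown, Y→Uptown; South Co.'s induced payoffs -4, -2; outcome (Uptown, Y), payoffs (7, -2).
North Co. gets 6 moving first and 7 moving second, so North Co. prefers to move second.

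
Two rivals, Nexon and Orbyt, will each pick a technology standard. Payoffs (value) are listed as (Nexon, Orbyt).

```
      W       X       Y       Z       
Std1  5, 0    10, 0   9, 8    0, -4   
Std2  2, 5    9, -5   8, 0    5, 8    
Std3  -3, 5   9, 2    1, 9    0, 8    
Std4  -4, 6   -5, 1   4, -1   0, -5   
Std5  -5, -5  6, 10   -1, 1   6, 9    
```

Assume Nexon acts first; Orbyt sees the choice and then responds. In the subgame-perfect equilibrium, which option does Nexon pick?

Solve by backward induction (Nexon leads).
- Std1: Orbyt compares 0, 0, 8, -4 and picks Y; Nexon would get 9.
- Std2: Orbyt compares 5, -5, 0, 8 and picks Z; Nexon would get 5.
- Std3: Orbyt compares 5, 2, 9, 8 and picks Y; Nexon would get 1.
- Std4: Orbyt compares 6, 1, -1, -5 and picks W; Nexon would get -4.
- Std5: Orbyt compares -5, 10, 1, 9 and picks X; Nexon would get 6.
Maximizing over 9, 5, 1, -4, 6, Nexon chooses Std1. Subgame-perfect outcome: (Std1, Y) with payoffs (9, 8).

Std1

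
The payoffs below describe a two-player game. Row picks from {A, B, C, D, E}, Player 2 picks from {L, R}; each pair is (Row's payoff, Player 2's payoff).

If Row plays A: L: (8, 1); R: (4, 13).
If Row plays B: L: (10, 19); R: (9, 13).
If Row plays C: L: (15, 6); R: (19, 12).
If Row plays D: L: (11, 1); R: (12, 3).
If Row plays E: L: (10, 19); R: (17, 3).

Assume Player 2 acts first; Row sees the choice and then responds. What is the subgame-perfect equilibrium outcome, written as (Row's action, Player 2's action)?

Solve by backward induction (Player 2 leads).
- L: Row compares 8, 10, 15, 11, 10 and picks C; Player 2 would get 6.
- R: Row compares 4, 9, 19, 12, 17 and picks C; Player 2 would get 12.
Player 2's induced payoffs are 6, 12, so Player 2 commits to R. Subgame-perfect outcome: (C, R) with payoffs (19, 12).

(C, R)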